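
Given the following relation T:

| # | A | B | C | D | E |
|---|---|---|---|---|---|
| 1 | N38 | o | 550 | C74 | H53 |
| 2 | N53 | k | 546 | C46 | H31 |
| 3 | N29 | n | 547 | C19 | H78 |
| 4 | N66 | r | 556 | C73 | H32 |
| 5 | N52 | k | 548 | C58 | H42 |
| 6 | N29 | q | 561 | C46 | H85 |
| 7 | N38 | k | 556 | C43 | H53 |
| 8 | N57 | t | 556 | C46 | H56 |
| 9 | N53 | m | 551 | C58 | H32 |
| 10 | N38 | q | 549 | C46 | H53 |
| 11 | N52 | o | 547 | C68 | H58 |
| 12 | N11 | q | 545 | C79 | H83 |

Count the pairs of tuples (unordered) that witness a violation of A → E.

3

A=N38: all 3 rows agree on E — 0 pairs.
A=N53: violating pairs (2,9) — 1 pair.
A=N29: violating pairs (3,6) — 1 pair.
A=N52: violating pairs (5,11) — 1 pair.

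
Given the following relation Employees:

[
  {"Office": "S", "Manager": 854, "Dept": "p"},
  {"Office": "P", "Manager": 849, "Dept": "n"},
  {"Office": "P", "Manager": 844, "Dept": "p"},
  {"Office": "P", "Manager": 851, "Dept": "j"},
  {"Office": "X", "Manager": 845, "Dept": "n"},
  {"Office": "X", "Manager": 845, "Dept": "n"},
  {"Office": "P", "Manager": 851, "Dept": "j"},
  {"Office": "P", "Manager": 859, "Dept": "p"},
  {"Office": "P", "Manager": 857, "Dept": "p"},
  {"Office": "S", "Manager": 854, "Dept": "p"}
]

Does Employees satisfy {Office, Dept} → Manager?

No

(Office=S, Dept=p): 2 rows → Manager = 854, 854 ✓
(Office=P, Dept=n): 1 row → Manager = 849 ✓
(Office=P, Dept=p): 3 rows → Manager takes values {844, 859, 857} — violation
(Office=P, Dept=j): 2 rows → Manager = 851, 851 ✓
(Office=X, Dept=n): 2 rows → Manager = 845, 845 ✓
Two rows agree on {Office, Dept} but differ on Manager, so {Office, Dept} → Manager does not hold.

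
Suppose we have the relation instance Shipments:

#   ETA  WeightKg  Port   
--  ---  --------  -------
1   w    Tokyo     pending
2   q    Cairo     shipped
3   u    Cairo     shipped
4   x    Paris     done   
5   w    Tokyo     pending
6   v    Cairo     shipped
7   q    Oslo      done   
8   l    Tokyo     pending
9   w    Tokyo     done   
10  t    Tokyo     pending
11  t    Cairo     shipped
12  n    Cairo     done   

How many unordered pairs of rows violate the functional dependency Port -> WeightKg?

6

Port=pending: all 4 rows agree on WeightKg — 0 pairs.
Port=shipped: all 4 rows agree on WeightKg — 0 pairs.
Port=done: violating pairs (4,7), (4,9), (4,12), (7,9), (7,12), (9,12) — 6 pairs.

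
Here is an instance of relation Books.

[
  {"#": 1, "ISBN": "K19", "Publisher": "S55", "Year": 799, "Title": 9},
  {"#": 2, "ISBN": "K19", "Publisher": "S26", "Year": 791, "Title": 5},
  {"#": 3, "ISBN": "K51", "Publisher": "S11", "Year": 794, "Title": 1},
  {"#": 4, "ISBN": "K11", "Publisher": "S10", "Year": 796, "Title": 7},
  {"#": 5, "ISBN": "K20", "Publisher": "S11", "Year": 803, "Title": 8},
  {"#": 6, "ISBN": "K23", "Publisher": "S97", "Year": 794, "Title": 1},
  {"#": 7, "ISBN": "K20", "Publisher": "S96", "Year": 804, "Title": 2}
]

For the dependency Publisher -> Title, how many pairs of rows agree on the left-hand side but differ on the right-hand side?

1

Publisher=S11: violating pairs (3,5) — 1 pair.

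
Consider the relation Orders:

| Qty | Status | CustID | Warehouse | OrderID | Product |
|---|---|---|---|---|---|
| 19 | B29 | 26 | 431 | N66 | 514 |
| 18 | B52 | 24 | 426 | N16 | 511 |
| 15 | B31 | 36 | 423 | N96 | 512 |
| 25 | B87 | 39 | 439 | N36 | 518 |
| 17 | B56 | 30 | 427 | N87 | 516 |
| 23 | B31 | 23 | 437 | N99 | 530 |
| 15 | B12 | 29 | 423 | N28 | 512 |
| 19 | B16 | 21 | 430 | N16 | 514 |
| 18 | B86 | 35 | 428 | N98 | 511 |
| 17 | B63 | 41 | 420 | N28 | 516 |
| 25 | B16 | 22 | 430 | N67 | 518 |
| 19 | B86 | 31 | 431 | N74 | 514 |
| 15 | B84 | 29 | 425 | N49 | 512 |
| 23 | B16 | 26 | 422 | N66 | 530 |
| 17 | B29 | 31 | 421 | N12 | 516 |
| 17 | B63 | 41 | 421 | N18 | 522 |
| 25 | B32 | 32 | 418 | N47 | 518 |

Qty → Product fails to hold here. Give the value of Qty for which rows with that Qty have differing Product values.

Qty=19: 3 rows → Product = 514, 514, 514 ✓
Qty=18: 2 rows → Product = 511, 511 ✓
Qty=15: 3 rows → Product = 512, 512, 512 ✓
Qty=25: 3 rows → Product = 518, 518, 518 ✓
Qty=17: 4 rows → Product takes values {516, 522} — violation
Qty=23: 2 rows → Product = 530, 530 ✓
The only Qty value with inconsistent Product is Qty=17.

17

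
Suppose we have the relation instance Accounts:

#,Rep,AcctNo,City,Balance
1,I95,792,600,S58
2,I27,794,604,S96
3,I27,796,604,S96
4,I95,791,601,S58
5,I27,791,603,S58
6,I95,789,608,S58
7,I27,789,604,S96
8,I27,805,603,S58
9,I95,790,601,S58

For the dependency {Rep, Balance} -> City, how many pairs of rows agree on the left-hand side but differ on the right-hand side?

(Rep=I95, Balance=S58): violating pairs (1,4), (1,6), (1,9), (4,6), (6,9) — 5 pairs.
(Rep=I27, Balance=S96): all 3 rows agree on City — 0 pairs.
(Rep=I27, Balance=S58): all 2 rows agree on City — 0 pairs.

5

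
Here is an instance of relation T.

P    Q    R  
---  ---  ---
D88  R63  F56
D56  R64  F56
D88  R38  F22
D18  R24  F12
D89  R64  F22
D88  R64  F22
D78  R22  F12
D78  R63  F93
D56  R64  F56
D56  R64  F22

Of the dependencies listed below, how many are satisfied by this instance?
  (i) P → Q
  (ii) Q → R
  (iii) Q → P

(i) P → Q: P=D88: 3 rows → Q takes values {R63, R38, R64} — violation; P=D78: 2 rows → Q takes values {R22, R63} — violation — fails.
(ii) Q → R: Q=R63: 2 rows → R takes values {F56, F93} — violation; Q=R64: 5 rows → R takes values {F56, F22} — violation — fails.
(iii) Q → P: Q=R63: 2 rows → P takes values {D88, D78} — violation; Q=R64: 5 rows → P takes values {D56, D89, D88} — violation — fails.
None of the 3 dependencies hold.

0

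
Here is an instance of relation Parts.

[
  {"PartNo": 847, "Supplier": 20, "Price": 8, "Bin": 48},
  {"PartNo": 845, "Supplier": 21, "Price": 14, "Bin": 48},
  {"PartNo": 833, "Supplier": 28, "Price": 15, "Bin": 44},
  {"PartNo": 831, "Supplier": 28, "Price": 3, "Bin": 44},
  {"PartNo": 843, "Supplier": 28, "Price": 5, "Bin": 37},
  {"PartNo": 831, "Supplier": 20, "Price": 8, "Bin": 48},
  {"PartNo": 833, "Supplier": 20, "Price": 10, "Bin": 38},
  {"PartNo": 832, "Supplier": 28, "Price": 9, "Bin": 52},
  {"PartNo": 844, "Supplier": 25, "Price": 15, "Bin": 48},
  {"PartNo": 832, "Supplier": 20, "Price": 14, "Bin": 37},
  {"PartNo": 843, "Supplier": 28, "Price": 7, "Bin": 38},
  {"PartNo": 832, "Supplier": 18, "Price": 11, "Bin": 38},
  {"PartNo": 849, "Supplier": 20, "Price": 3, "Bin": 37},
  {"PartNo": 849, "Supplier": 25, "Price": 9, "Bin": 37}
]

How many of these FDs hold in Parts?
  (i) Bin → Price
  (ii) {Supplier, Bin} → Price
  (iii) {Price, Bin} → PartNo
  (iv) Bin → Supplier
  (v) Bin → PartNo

0

(i) Bin → Price: Bin=48: 4 rows → Price takes values {8, 14, 15} — violation; Bin=44: 2 rows → Price takes values {15, 3} — violation; Bin=37: 4 rows → Price takes values {5, 14, 3, 9} — violation; Bin=38: 3 rows → Price takes values {10, 7, 11} — violation — fails.
(ii) {Supplier, Bin} → Price: (Supplier=28, Bin=44): 2 rows → Price takes values {15, 3} — violation; (Supplier=20, Bin=37): 2 rows → Price takes values {14, 3} — violation — fails.
(iii) {Price, Bin} → PartNo: (Price=8, Bin=48): 2 rows → PartNo takes values {847, 831} — violation — fails.
(iv) Bin → Supplier: Bin=48: 4 rows → Supplier takes values {20, 21, 25} — violation; Bin=37: 4 rows → Supplier takes values {28, 20, 25} — violation; Bin=38: 3 rows → Supplier takes values {20, 28, 18} — violation — fails.
(v) Bin → PartNo: Bin=48: 4 rows → PartNo takes values {847, 845, 831, 844} — violation; Bin=44: 2 rows → PartNo takes values {833, 831} — violation; Bin=37: 4 rows → PartNo takes values {843, 832, 849} — violation; Bin=38: 3 rows → PartNo takes values {833, 843, 832} — violation — fails.
None of the 5 dependencies hold.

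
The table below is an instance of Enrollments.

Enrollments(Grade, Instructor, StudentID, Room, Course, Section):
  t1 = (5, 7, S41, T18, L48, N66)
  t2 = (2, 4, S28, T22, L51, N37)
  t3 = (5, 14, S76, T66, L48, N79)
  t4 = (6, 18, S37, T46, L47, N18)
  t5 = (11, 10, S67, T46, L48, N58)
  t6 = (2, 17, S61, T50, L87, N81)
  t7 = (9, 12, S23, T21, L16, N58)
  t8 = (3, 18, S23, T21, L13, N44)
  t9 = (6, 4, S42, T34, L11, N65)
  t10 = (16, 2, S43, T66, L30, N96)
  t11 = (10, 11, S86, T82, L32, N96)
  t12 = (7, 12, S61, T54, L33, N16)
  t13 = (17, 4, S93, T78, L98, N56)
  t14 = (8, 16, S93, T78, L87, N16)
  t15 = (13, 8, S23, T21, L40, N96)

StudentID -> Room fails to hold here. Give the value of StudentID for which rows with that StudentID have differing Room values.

S61

StudentID=S41: row 1 → Room = T18 ✓
StudentID=S28: row 2 → Room = T22 ✓
StudentID=S76: row 3 → Room = T66 ✓
StudentID=S37: row 4 → Room = T46 ✓
StudentID=S67: row 5 → Room = T46 ✓
StudentID=S61: rows 6, 12 → Room takes values {T50, T54} — violation
StudentID=S23: rows 7, 8, 15 → Room = T21, T21, T21 ✓
StudentID=S42: row 9 → Room = T34 ✓
StudentID=S43: row 10 → Room = T66 ✓
StudentID=S86: row 11 → Room = T82 ✓
StudentID=S93: rows 13, 14 → Room = T78, T78 ✓
The only StudentID value with inconsistent Room is StudentID=S61.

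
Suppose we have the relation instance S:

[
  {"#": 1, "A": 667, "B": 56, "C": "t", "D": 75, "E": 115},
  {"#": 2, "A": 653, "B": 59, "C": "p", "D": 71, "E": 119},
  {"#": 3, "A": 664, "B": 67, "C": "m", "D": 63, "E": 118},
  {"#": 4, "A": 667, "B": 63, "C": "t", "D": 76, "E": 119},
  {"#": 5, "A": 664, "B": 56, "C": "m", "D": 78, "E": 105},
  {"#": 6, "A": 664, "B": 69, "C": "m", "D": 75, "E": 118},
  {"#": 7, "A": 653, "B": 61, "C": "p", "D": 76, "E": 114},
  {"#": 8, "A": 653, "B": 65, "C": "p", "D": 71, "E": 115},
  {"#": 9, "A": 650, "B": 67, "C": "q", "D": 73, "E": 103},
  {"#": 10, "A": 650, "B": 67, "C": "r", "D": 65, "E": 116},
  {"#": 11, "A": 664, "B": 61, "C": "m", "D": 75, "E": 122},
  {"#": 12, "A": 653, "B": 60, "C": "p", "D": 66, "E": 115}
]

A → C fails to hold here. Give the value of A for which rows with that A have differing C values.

650

A=667: rows 1, 4 → C = t, t ✓
A=653: rows 2, 7, 8, 12 → C = p, p, p, p ✓
A=664: rows 3, 5, 6, 11 → C = m, m, m, m ✓
A=650: rows 9, 10 → C takes values {q, r} — violation
The only A value with inconsistent C is A=650.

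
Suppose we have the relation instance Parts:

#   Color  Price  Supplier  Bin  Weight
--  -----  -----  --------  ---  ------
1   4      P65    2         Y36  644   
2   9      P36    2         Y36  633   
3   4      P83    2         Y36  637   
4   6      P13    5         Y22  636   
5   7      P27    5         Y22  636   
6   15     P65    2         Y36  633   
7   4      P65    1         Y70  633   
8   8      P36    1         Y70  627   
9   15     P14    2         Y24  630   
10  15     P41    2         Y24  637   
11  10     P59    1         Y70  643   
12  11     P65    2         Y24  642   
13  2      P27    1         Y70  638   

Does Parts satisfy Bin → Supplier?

Yes

Bin=Y36: rows 1, 2, 3, 6 → Supplier = 2, 2, 2, 2 ✓
Bin=Y22: rows 4, 5 → Supplier = 5, 5 ✓
Bin=Y70: rows 7, 8, 11, 13 → Supplier = 1, 1, 1, 1 ✓
Bin=Y24: rows 9, 10, 12 → Supplier = 2, 2, 2 ✓
Every Bin value is associated with a single Supplier value, so Bin → Supplier holds.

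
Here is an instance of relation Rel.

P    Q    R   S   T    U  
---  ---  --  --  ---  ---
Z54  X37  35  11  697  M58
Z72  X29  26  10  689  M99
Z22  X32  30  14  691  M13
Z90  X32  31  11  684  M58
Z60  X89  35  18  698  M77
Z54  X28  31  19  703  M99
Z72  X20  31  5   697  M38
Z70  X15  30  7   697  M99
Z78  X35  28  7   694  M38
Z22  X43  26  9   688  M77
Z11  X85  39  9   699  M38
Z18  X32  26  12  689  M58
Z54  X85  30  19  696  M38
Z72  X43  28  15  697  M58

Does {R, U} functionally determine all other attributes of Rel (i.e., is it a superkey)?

All 14 rows have distinct {R, U} values, so {R, U} → (all attributes) holds and {R, U} is a superkey.

Yes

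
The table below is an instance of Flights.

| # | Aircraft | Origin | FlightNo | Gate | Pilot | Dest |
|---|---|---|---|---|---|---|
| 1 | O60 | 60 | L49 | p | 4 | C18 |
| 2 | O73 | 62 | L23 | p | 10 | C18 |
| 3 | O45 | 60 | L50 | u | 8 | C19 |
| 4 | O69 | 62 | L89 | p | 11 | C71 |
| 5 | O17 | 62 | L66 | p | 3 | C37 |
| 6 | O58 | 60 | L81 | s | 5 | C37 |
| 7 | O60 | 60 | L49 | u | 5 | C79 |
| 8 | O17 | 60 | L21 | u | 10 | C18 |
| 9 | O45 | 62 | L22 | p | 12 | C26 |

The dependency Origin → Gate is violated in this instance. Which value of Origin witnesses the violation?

60

Origin=60: rows 1, 3, 6, 7, 8 → Gate takes values {p, u, s} — violation
Origin=62: rows 2, 4, 5, 9 → Gate = p, p, p, p ✓
The only Origin value with inconsistent Gate is Origin=60.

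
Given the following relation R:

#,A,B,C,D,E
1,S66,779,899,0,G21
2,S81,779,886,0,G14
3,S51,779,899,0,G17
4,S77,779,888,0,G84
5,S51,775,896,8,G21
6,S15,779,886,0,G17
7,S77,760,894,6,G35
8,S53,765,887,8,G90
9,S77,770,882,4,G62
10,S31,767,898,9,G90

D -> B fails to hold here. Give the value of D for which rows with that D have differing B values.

D=0: rows 1, 2, 3, 4, 6 → B = 779, 779, 779, 779, 779 ✓
D=8: rows 5, 8 → B takes values {775, 765} — violation
D=6: row 7 → B = 760 ✓
D=4: row 9 → B = 770 ✓
D=9: row 10 → B = 767 ✓
The only D value with inconsistent B is D=8.

8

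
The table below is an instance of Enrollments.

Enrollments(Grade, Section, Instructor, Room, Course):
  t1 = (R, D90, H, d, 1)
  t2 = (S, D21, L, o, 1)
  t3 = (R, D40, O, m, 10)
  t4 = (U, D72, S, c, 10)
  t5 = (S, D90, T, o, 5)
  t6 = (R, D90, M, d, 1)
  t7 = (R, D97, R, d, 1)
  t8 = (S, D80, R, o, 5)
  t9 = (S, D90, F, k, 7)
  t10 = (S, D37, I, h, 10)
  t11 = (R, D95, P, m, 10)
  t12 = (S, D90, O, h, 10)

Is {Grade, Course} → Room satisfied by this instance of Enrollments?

(Grade=R, Course=1): rows 1, 6, 7 → Room = d, d, d ✓
(Grade=S, Course=1): row 2 → Room = o ✓
(Grade=R, Course=10): rows 3, 11 → Room = m, m ✓
(Grade=U, Course=10): row 4 → Room = c ✓
(Grade=S, Course=5): rows 5, 8 → Room = o, o ✓
(Grade=S, Course=7): row 9 → Room = k ✓
(Grade=S, Course=10): rows 10, 12 → Room = h, h ✓
Every {Grade, Course} value is associated with a single Room value, so {Grade, Course} → Room holds.

Yes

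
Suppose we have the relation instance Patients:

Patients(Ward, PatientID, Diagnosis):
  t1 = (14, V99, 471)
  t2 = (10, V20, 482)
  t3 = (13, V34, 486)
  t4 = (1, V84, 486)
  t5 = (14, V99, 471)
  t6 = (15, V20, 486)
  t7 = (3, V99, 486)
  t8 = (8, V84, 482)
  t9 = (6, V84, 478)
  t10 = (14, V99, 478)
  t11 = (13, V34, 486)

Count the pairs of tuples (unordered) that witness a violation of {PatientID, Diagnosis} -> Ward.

0

(PatientID=V99, Diagnosis=471): all 2 rows agree on Ward — 0 pairs.
(PatientID=V34, Diagnosis=486): all 2 rows agree on Ward — 0 pairs.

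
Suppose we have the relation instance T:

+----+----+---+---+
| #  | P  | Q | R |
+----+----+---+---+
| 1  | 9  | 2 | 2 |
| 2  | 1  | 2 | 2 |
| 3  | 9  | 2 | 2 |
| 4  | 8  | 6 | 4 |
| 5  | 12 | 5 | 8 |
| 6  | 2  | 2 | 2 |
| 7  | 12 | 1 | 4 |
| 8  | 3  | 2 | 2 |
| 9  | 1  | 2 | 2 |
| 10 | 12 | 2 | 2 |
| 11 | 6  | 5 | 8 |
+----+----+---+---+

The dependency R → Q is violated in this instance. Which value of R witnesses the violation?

R=2: rows 1, 2, 3, 6, 8, 9, 10 → Q = 2, 2, 2, 2, 2, 2, 2 ✓
R=4: rows 4, 7 → Q takes values {6, 1} — violation
R=8: rows 5, 11 → Q = 5, 5 ✓
The only R value with inconsistent Q is R=4.

4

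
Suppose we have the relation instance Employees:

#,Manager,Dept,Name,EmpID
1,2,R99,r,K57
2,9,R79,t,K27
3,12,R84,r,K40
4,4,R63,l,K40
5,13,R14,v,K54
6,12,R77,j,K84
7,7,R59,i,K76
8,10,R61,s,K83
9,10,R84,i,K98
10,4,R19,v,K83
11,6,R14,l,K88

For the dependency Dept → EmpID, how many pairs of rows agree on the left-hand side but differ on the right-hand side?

Dept=R84: violating pairs (3,9) — 1 pair.
Dept=R14: violating pairs (5,11) — 1 pair.

2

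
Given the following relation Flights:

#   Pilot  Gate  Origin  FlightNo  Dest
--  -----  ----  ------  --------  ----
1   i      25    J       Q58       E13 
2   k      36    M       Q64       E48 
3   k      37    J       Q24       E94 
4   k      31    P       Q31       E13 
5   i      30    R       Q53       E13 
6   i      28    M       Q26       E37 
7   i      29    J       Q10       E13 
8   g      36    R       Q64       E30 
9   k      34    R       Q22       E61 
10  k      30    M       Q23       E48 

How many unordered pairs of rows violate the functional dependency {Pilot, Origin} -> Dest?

(Pilot=i, Origin=J): all 2 rows agree on Dest — 0 pairs.
(Pilot=k, Origin=M): all 2 rows agree on Dest — 0 pairs.

0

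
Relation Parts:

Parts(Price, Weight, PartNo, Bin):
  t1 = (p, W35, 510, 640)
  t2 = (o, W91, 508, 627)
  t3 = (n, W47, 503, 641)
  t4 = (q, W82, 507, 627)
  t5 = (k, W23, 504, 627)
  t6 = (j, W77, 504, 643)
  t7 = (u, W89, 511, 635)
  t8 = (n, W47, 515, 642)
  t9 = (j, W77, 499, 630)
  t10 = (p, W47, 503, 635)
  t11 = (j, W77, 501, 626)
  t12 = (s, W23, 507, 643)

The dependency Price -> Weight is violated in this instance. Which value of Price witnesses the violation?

p

Price=p: rows 1, 10 → Weight takes values {W35, W47} — violation
Price=o: row 2 → Weight = W91 ✓
Price=n: rows 3, 8 → Weight = W47, W47 ✓
Price=q: row 4 → Weight = W82 ✓
Price=k: row 5 → Weight = W23 ✓
Price=j: rows 6, 9, 11 → Weight = W77, W77, W77 ✓
Price=u: row 7 → Weight = W89 ✓
Price=s: row 12 → Weight = W23 ✓
The only Price value with inconsistent Weight is Price=p.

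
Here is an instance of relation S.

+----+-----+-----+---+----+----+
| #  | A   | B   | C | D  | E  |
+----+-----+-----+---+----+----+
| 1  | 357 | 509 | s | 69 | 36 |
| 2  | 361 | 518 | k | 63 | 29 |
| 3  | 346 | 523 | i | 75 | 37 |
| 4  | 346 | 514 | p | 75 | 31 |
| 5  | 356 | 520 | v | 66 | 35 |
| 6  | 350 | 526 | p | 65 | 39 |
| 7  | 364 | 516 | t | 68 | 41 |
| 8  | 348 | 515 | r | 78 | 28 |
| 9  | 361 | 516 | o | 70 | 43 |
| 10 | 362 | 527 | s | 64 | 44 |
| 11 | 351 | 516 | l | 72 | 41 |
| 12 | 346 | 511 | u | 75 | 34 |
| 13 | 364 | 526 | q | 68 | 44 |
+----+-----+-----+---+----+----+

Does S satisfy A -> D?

No

A=357: row 1 → D = 69 ✓
A=361: rows 2, 9 → D takes values {63, 70} — violation
A=346: rows 3, 4, 12 → D = 75, 75, 75 ✓
A=356: row 5 → D = 66 ✓
A=350: row 6 → D = 65 ✓
A=364: rows 7, 13 → D = 68, 68 ✓
A=348: row 8 → D = 78 ✓
A=362: row 10 → D = 64 ✓
A=351: row 11 → D = 72 ✓
Two rows agree on A but differ on D, so A -> D does not hold.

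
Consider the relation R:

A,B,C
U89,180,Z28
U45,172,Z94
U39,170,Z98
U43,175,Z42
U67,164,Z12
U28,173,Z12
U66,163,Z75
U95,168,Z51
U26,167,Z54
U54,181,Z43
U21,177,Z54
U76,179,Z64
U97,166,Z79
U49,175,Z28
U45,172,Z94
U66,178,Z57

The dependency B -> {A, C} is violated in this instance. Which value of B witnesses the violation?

175

B=180: 1 row → {A,C} = (U89, Z28) ✓
B=172: 2 rows → {A,C} = (U45, Z94), (U45, Z94) ✓
B=170: 1 row → {A,C} = (U39, Z98) ✓
B=175: 2 rows → {A,C} takes values {(U43, Z42), (U49, Z28)} — violation
B=164: 1 row → {A,C} = (U67, Z12) ✓
B=173: 1 row → {A,C} = (U28, Z12) ✓
B=163: 1 row → {A,C} = (U66, Z75) ✓
B=168: 1 row → {A,C} = (U95, Z51) ✓
B=167: 1 row → {A,C} = (U26, Z54) ✓
B=181: 1 row → {A,C} = (U54, Z43) ✓
B=177: 1 row → {A,C} = (U21, Z54) ✓
B=179: 1 row → {A,C} = (U76, Z64) ✓
B=166: 1 row → {A,C} = (U97, Z79) ✓
B=178: 1 row → {A,C} = (U66, Z57) ✓
The only B value with inconsistent RHS is B=175.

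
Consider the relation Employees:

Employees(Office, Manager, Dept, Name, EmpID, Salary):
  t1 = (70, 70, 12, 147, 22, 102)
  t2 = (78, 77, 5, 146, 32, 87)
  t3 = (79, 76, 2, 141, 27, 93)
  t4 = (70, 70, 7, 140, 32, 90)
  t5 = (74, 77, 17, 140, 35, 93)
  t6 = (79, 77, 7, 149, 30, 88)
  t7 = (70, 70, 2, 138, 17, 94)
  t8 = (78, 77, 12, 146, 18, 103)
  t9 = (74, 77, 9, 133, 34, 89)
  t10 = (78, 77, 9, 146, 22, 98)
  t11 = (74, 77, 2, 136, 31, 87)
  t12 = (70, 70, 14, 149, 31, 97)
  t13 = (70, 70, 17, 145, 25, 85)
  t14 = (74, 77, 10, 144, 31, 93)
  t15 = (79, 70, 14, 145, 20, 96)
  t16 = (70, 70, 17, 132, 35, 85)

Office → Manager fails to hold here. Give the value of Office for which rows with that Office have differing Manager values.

Office=70: rows 1, 4, 7, 12, 13, 16 → Manager = 70, 70, 70, 70, 70, 70 ✓
Office=78: rows 2, 8, 10 → Manager = 77, 77, 77 ✓
Office=79: rows 3, 6, 15 → Manager takes values {76, 77, 70} — violation
Office=74: rows 5, 9, 11, 14 → Manager = 77, 77, 77, 77 ✓
The only Office value with inconsistent Manager is Office=79.

79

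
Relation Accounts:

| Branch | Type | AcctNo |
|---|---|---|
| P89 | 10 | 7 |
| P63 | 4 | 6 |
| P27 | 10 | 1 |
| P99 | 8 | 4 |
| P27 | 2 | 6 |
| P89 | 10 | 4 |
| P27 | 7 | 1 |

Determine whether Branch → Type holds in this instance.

No

Branch=P89: 2 rows → Type = 10, 10 ✓
Branch=P63: 1 row → Type = 4 ✓
Branch=P27: 3 rows → Type takes values {10, 2, 7} — violation
Branch=P99: 1 row → Type = 8 ✓
Two rows agree on Branch but differ on Type, so Branch → Type does not hold.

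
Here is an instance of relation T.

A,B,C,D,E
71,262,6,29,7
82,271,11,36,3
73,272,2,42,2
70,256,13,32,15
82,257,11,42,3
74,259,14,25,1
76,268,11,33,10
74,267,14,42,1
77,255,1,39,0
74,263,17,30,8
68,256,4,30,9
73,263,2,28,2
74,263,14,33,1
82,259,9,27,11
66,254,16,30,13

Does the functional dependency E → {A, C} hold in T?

E=7: 1 row → {A,C} = (71, 6) ✓
E=3: 2 rows → {A,C} = (82, 11), (82, 11) ✓
E=2: 2 rows → {A,C} = (73, 2), (73, 2) ✓
E=15: 1 row → {A,C} = (70, 13) ✓
E=1: 3 rows → {A,C} = (74, 14), (74, 14), (74, 14) ✓
E=10: 1 row → {A,C} = (76, 11) ✓
E=0: 1 row → {A,C} = (77, 1) ✓
E=8: 1 row → {A,C} = (74, 17) ✓
E=9: 1 row → {A,C} = (68, 4) ✓
E=11: 1 row → {A,C} = (82, 9) ✓
E=13: 1 row → {A,C} = (66, 16) ✓
Every E value is associated with a single {A, C} value, so E → {A, C} holds.

Yes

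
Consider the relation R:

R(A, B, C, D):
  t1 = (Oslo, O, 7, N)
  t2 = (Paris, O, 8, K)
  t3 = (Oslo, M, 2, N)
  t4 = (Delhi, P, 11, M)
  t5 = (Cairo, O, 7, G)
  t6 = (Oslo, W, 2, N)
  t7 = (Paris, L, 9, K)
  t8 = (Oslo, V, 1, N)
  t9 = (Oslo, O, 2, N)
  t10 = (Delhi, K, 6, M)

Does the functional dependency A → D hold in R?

A=Oslo: rows 1, 3, 6, 8, 9 → D = N, N, N, N, N ✓
A=Paris: rows 2, 7 → D = K, K ✓
A=Delhi: rows 4, 10 → D = M, M ✓
A=Cairo: row 5 → D = G ✓
Every A value is associated with a single D value, so A → D holds.

Yes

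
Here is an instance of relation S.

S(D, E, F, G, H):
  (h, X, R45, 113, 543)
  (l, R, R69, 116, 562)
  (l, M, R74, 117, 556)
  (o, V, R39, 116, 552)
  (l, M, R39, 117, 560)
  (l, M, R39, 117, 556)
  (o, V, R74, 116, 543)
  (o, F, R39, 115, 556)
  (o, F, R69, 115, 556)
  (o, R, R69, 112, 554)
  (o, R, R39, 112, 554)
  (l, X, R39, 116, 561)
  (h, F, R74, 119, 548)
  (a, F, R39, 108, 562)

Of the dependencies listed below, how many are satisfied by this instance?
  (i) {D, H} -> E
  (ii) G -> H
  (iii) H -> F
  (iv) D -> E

1

(i) {D, H} -> E: every LHS value maps to a single RHS value — holds.
(ii) G -> H: G=116: 4 rows → H takes values {562, 552, 543, 561} — violation; G=117: 3 rows → H takes values {556, 560} — violation — fails.
(iii) H -> F: H=543: 2 rows → F takes values {R45, R74} — violation; H=562: 2 rows → F takes values {R69, R39} — violation; H=556: 4 rows → F takes values {R74, R39, R69} — violation; H=554: 2 rows → F takes values {R69, R39} — violation — fails.
(iv) D -> E: D=h: 2 rows → E takes values {X, F} — violation; D=l: 5 rows → E takes values {R, M, X} — violation; D=o: 6 rows → E takes values {V, F, R} — violation — fails.
1 of the 4 dependencies holds.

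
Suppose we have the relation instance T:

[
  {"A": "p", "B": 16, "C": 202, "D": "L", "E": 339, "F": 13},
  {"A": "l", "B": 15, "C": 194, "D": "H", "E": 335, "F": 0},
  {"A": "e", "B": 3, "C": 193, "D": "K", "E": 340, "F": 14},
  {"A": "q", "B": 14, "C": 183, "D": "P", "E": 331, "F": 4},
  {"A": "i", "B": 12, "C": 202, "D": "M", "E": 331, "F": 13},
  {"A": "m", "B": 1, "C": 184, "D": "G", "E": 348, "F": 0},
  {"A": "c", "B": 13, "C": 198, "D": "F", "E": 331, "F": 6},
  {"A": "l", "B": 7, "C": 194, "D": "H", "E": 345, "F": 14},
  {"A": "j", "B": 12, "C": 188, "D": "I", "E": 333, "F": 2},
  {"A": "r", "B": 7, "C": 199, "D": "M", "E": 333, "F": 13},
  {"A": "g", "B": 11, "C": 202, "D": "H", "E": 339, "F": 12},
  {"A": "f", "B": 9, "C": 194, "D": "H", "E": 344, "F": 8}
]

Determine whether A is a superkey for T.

Two distinct rows share A=l, so A does not determine every attribute — not a superkey.

No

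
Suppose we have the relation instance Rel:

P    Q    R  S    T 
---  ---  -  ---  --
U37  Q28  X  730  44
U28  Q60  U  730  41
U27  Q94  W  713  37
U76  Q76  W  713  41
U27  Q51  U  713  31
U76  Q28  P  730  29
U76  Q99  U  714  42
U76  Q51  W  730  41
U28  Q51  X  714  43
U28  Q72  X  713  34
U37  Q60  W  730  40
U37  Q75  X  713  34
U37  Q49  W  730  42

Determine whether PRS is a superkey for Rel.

No

Two distinct rows share (P=U37, R=W, S=730), so PRS does not determine every attribute — not a superkey.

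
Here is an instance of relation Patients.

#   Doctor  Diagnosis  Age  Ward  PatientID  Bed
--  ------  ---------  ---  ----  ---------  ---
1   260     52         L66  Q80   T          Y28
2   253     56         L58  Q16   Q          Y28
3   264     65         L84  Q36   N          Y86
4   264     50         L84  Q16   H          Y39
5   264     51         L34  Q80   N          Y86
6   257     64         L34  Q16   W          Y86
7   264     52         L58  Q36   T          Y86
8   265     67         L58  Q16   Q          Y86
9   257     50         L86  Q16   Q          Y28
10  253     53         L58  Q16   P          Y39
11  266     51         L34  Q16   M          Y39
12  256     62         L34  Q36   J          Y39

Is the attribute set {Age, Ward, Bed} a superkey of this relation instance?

Yes

All 12 rows have distinct {Age, Ward, Bed} values, so {Age, Ward, Bed} → (all attributes) holds and {Age, Ward, Bed} is a superkey.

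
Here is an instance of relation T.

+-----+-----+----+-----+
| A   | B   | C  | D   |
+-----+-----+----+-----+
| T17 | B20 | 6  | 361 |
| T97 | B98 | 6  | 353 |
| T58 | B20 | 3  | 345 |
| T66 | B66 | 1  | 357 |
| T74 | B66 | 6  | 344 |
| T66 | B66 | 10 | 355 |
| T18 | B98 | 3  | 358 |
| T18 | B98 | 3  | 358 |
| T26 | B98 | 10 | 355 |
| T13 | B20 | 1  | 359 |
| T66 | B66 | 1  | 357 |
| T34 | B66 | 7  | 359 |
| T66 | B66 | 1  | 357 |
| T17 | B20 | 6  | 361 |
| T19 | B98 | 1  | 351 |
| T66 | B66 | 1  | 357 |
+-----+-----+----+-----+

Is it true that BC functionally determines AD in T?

(B=B20, C=6): 2 rows → {A,D} = (T17, 361), (T17, 361) ✓
(B=B98, C=6): 1 row → {A,D} = (T97, 353) ✓
(B=B20, C=3): 1 row → {A,D} = (T58, 345) ✓
(B=B66, C=1): 4 rows → {A,D} = (T66, 357), (T66, 357), (T66, 357), (T66, 357) ✓
(B=B66, C=6): 1 row → {A,D} = (T74, 344) ✓
(B=B66, C=10): 1 row → {A,D} = (T66, 355) ✓
(B=B98, C=3): 2 rows → {A,D} = (T18, 358), (T18, 358) ✓
(B=B98, C=10): 1 row → {A,D} = (T26, 355) ✓
(B=B20, C=1): 1 row → {A,D} = (T13, 359) ✓
(B=B66, C=7): 1 row → {A,D} = (T34, 359) ✓
(B=B98, C=1): 1 row → {A,D} = (T19, 351) ✓
Every BC value is associated with a single AD value, so BC → AD holds.

Yes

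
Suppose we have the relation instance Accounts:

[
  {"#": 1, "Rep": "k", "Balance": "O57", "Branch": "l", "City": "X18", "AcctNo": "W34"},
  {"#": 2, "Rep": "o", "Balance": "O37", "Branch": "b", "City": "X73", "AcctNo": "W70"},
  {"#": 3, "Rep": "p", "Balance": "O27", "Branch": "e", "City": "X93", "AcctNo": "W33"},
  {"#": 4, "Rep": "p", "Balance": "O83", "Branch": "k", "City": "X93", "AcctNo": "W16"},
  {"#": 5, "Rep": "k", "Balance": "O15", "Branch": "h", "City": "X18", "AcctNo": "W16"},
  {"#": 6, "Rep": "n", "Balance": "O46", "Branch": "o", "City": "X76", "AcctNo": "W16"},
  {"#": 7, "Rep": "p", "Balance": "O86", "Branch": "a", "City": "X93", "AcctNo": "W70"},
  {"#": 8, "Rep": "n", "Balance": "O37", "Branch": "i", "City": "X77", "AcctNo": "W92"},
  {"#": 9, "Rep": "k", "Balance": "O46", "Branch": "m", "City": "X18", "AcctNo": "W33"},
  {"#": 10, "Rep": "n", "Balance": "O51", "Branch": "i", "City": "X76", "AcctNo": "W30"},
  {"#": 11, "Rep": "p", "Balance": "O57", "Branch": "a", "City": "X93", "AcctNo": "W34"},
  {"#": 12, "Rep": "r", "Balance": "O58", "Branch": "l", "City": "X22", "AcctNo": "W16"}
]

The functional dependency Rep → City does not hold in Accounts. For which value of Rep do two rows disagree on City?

n

Rep=k: rows 1, 5, 9 → City = X18, X18, X18 ✓
Rep=o: row 2 → City = X73 ✓
Rep=p: rows 3, 4, 7, 11 → City = X93, X93, X93, X93 ✓
Rep=n: rows 6, 8, 10 → City takes values {X76, X77} — violation
Rep=r: row 12 → City = X22 ✓
The only Rep value with inconsistent City is Rep=n.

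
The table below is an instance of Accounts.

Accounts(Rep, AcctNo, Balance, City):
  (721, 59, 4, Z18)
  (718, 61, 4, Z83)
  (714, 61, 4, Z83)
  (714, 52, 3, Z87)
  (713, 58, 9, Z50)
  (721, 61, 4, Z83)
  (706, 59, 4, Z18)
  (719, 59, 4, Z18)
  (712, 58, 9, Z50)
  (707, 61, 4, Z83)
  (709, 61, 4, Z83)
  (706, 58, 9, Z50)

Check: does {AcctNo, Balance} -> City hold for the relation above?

Yes

(AcctNo=59, Balance=4): 3 rows → City = Z18, Z18, Z18 ✓
(AcctNo=61, Balance=4): 5 rows → City = Z83, Z83, Z83, Z83, Z83 ✓
(AcctNo=52, Balance=3): 1 row → City = Z87 ✓
(AcctNo=58, Balance=9): 3 rows → City = Z50, Z50, Z50 ✓
Every {AcctNo, Balance} value is associated with a single City value, so {AcctNo, Balance} -> City holds.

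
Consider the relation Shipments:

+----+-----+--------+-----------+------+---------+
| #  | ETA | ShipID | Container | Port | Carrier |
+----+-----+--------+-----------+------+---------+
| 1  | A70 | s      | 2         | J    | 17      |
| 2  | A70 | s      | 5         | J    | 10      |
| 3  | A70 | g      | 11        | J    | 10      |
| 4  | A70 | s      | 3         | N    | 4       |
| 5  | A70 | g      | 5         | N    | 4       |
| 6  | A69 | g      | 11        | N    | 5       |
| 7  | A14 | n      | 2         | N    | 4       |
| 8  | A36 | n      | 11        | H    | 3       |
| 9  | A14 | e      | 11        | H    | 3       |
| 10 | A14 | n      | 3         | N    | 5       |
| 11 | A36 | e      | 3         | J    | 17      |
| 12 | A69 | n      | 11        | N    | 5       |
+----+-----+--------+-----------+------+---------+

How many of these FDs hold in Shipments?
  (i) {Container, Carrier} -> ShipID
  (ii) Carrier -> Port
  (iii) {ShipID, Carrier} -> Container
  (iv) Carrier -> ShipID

1

(i) {Container, Carrier} -> ShipID: (Container=11, Carrier=5): rows 6, 12 → ShipID takes values {g, n} — violation; (Container=11, Carrier=3): rows 8, 9 → ShipID takes values {n, e} — violation — fails.
(ii) Carrier -> Port: every LHS value maps to a single RHS value — holds.
(iii) {ShipID, Carrier} -> Container: (ShipID=n, Carrier=5): rows 10, 12 → Container takes values {3, 11} — violation — fails.
(iv) Carrier -> ShipID: Carrier=17: rows 1, 11 → ShipID takes values {s, e} — violation; Carrier=10: rows 2, 3 → ShipID takes values {s, g} — violation; Carrier=4: rows 4, 5, 7 → ShipID takes values {s, g, n} — violation; Carrier=5: rows 6, 10, 12 → ShipID takes values {g, n} — violation; Carrier=3: rows 8, 9 → ShipID takes values {n, e} — violation — fails.
1 of the 4 dependencies holds.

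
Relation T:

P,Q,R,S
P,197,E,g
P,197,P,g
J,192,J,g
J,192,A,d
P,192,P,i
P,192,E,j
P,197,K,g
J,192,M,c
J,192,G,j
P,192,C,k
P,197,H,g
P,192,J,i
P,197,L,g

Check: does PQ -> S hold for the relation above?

No

(P=P, Q=197): 5 rows → S = g, g, g, g, g ✓
(P=J, Q=192): 4 rows → S takes values {g, d, c, j} — violation
(P=P, Q=192): 4 rows → S takes values {i, j, k} — violation
Two rows agree on PQ but differ on S, so PQ -> S does not hold.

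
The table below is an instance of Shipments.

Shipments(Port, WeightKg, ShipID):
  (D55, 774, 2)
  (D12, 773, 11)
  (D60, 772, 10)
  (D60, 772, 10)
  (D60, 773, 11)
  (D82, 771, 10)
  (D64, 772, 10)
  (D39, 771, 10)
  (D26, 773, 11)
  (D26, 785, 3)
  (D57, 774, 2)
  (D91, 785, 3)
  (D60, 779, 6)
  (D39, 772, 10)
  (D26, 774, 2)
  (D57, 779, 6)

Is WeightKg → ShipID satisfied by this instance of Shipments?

WeightKg=774: 3 rows → ShipID = 2, 2, 2 ✓
WeightKg=773: 3 rows → ShipID = 11, 11, 11 ✓
WeightKg=772: 4 rows → ShipID = 10, 10, 10, 10 ✓
WeightKg=771: 2 rows → ShipID = 10, 10 ✓
WeightKg=785: 2 rows → ShipID = 3, 3 ✓
WeightKg=779: 2 rows → ShipID = 6, 6 ✓
Every WeightKg value is associated with a single ShipID value, so WeightKg → ShipID holds.

Yes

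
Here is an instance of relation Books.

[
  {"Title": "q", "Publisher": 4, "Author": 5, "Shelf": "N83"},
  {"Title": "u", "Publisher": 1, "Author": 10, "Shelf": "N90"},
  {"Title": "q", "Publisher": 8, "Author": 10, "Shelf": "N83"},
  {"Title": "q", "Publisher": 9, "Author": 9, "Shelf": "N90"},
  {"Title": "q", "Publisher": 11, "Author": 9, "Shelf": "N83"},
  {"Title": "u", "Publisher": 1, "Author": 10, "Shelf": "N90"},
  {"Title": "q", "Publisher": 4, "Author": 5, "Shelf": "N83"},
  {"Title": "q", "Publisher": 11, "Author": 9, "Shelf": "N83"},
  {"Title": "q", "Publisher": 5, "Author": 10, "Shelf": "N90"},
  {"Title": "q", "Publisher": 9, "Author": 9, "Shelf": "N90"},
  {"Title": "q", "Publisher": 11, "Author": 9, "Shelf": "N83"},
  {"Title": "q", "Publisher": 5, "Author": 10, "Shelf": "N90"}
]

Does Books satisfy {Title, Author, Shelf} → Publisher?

Yes

(Title=q, Author=5, Shelf=N83): 2 rows → Publisher = 4, 4 ✓
(Title=u, Author=10, Shelf=N90): 2 rows → Publisher = 1, 1 ✓
(Title=q, Author=10, Shelf=N83): 1 row → Publisher = 8 ✓
(Title=q, Author=9, Shelf=N90): 2 rows → Publisher = 9, 9 ✓
(Title=q, Author=9, Shelf=N83): 3 rows → Publisher = 11, 11, 11 ✓
(Title=q, Author=10, Shelf=N90): 2 rows → Publisher = 5, 5 ✓
Every {Title, Author, Shelf} value is associated with a single Publisher value, so {Title, Author, Shelf} → Publisher holds.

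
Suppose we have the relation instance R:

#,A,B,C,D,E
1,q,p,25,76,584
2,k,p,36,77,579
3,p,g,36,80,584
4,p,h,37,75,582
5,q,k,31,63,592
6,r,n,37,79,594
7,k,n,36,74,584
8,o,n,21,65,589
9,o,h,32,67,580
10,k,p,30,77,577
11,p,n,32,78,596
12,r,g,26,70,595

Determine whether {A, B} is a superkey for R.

No

Rows 2 and 10 have the same {A, B} value (A=k, B=p) but are distinct tuples, so {A, B} does not determine every attribute — not a superkey.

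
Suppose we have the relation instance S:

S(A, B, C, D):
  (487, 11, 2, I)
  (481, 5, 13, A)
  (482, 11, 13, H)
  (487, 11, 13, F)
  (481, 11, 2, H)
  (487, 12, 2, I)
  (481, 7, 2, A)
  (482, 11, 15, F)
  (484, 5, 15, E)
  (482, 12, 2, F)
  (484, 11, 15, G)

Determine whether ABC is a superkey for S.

All 11 rows have distinct ABC values, so ABC → (all attributes) holds and ABC is a superkey.

Yes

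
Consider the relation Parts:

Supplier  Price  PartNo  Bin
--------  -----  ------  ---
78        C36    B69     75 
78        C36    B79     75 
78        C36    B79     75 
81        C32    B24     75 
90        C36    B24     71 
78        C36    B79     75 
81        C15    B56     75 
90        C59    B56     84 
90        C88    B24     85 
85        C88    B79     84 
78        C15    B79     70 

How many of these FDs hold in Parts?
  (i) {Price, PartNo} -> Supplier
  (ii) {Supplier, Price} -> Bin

(i) {Price, PartNo} -> Supplier: every LHS value maps to a single RHS value — holds.
(ii) {Supplier, Price} -> Bin: every LHS value maps to a single RHS value — holds.
2 of the 2 dependencies hold.

2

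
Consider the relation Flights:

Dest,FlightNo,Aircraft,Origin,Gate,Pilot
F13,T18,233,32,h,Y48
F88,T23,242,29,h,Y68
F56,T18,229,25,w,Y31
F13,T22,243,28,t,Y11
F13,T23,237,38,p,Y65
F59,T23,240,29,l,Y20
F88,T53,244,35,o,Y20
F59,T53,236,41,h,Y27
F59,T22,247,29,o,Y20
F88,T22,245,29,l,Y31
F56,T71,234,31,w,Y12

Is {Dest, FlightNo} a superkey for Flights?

All 11 rows have distinct {Dest, FlightNo} values, so {Dest, FlightNo} → (all attributes) holds and {Dest, FlightNo} is a superkey.

Yes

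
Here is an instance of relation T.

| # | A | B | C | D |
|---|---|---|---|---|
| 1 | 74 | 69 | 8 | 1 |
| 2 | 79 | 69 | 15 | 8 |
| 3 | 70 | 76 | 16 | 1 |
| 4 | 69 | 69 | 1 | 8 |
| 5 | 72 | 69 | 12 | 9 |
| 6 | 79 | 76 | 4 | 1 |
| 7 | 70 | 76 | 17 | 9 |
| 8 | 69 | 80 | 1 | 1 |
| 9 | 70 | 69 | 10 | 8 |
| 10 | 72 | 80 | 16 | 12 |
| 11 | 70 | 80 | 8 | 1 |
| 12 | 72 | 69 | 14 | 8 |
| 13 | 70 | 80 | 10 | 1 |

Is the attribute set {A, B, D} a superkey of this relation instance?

Rows 11 and 13 have the same {A, B, D} value (A=70, B=80, D=1) but are distinct tuples, so {A, B, D} does not determine every attribute — not a superkey.

No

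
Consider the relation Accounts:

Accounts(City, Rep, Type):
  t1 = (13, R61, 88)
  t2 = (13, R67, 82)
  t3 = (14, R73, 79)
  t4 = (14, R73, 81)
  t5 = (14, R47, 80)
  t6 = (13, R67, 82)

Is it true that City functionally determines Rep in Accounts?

No

City=13: rows 1, 2, 6 → Rep takes values {R61, R67} — violation
City=14: rows 3, 4, 5 → Rep takes values {R73, R47} — violation
Two rows agree on City but differ on Rep, so City -> Rep does not hold.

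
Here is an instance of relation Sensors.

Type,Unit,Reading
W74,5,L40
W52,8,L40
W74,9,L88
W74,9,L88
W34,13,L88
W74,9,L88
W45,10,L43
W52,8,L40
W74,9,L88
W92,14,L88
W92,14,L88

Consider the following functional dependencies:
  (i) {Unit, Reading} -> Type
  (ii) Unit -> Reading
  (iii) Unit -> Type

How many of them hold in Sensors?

(i) {Unit, Reading} -> Type: every LHS value maps to a single RHS value — holds.
(ii) Unit -> Reading: every LHS value maps to a single RHS value — holds.
(iii) Unit -> Type: every LHS value maps to a single RHS value — holds.
3 of the 3 dependencies hold.

3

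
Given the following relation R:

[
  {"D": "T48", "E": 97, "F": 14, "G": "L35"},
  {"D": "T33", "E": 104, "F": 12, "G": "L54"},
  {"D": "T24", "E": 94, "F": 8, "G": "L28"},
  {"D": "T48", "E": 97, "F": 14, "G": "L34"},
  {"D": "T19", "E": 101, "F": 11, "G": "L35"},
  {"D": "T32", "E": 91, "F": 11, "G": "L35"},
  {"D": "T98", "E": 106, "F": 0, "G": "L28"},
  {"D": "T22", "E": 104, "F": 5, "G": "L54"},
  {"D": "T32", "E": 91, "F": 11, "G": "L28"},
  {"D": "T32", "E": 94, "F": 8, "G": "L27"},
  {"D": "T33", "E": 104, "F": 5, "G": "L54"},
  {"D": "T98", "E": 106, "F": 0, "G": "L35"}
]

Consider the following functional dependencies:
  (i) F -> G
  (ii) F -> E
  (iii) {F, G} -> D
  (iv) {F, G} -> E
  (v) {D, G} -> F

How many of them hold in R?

(i) F -> G: F=14: 2 rows → G takes values {L35, L34} — violation; F=8: 2 rows → G takes values {L28, L27} — violation; F=11: 3 rows → G takes values {L35, L28} — violation; F=0: 2 rows → G takes values {L28, L35} — violation — fails.
(ii) F -> E: F=11: 3 rows → E takes values {101, 91} — violation — fails.
(iii) {F, G} -> D: (F=11, G=L35): 2 rows → D takes values {T19, T32} — violation; (F=5, G=L54): 2 rows → D takes values {T22, T33} — violation — fails.
(iv) {F, G} -> E: (F=11, G=L35): 2 rows → E takes values {101, 91} — violation — fails.
(v) {D, G} -> F: (D=T33, G=L54): 2 rows → F takes values {12, 5} — violation — fails.
None of the 5 dependencies hold.

0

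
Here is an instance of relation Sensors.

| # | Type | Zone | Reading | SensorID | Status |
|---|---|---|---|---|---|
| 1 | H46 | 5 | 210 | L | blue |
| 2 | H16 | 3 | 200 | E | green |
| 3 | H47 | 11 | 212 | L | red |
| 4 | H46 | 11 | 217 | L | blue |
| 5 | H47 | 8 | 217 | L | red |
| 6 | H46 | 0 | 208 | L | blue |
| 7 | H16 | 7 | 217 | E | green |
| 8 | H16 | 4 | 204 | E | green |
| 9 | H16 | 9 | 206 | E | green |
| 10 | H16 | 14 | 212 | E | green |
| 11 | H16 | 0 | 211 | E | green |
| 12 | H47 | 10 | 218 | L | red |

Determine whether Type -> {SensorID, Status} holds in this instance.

Yes

Type=H46: rows 1, 4, 6 → {SensorID,Status} = (L, blue), (L, blue), (L, blue) ✓
Type=H16: rows 2, 7, 8, 9, 10, 11 → {SensorID,Status} = (E, green), (E, green), (E, green), (E, green), (E, green), (E, green) ✓
Type=H47: rows 3, 5, 12 → {SensorID,Status} = (L, red), (L, red), (L, red) ✓
Every Type value is associated with a single {SensorID, Status} value, so Type -> {SensorID, Status} holds.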